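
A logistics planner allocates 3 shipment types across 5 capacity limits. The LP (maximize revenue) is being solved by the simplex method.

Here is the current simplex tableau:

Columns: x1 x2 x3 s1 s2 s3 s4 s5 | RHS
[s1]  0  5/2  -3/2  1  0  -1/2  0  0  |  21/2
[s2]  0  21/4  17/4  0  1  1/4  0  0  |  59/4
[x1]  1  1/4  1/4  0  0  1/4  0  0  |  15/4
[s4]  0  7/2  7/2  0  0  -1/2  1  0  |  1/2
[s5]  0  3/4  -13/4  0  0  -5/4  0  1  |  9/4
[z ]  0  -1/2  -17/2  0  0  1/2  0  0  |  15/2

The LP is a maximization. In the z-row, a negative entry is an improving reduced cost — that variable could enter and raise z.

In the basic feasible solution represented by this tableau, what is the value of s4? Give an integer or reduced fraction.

s4 is basic (row 4); its value is the RHS of that row: 1/2.

1/2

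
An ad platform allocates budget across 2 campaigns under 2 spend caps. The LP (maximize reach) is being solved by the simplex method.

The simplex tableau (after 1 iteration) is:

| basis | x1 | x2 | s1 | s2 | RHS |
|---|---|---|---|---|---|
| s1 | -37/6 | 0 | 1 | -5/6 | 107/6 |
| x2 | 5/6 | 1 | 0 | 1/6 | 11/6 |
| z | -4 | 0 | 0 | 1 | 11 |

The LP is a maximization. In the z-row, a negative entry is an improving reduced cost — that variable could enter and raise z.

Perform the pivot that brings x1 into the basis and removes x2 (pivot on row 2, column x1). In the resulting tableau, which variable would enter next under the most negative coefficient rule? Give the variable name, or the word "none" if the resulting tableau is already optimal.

Pivot element 5/6. New z-row = old z-row − (-4)·(row 2/(5/6)).
Updated z-row coefficients: x1: 0, x2: 24/5, s1: 0, s2: 9/5.
No coefficient is strictly negative; the tableau after this pivot is optimal.

none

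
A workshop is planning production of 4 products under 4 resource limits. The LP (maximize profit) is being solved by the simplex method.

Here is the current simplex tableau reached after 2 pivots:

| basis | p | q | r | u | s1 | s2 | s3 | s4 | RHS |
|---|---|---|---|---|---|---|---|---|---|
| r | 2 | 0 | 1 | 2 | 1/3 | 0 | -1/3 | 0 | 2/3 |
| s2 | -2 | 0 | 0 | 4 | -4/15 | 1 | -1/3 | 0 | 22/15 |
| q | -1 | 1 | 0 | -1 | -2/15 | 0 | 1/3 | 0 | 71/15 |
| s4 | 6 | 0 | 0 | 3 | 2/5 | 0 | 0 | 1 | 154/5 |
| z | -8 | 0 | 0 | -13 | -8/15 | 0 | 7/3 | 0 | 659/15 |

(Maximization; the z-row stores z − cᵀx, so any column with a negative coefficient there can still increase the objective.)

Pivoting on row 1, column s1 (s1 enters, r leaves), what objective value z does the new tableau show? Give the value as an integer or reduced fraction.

Minimum ratio for s1: (2/3)/(1/3) = 2.
z changes by −(z-row coeff of s1)·ratio = −(-8/15)·2 = 16/15.
New z = 659/15 + (16/15) = 45.

45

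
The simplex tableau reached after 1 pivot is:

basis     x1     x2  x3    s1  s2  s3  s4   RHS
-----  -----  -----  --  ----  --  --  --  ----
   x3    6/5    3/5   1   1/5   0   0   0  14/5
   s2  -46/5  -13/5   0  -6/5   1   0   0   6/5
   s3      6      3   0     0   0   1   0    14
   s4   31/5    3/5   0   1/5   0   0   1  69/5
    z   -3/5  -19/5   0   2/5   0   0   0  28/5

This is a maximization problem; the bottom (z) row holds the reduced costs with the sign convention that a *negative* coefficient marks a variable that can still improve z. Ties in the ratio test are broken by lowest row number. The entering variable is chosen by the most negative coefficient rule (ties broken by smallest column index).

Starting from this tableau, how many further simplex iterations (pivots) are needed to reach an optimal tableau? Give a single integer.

1

pivot: x2 in, x3 out → z = 70/3
No improving column remains; optimal.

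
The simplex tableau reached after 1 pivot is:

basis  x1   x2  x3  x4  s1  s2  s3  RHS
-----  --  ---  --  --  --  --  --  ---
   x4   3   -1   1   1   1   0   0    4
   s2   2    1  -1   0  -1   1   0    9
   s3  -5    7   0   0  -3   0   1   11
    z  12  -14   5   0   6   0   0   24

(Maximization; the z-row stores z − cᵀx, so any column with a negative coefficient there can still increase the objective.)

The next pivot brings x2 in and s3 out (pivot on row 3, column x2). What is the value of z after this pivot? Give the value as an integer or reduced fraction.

46

Minimum ratio for x2: 11/7 = 11/7.
z changes by −(z-row coeff of x2)·ratio = −(-14)·(11/7) = 22.
New z = 24 + 22 = 46.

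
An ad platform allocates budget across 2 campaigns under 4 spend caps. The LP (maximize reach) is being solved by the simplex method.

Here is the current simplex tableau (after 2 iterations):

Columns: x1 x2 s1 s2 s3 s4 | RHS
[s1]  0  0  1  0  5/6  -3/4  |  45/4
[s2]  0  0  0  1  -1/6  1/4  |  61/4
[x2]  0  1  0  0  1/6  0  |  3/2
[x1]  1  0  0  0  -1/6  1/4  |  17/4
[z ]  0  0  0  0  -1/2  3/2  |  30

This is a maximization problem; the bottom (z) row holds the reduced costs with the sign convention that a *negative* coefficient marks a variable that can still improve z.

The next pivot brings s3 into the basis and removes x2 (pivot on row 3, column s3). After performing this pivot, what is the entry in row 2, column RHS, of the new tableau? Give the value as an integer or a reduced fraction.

67/4

Pivot element is row 3, column s3: 1/6.
Normalize row 3: new (row 3, RHS) = (3/2)/(1/6) = 9.
row 2 ← row 2 − (-1/6)·(new row 3): 61/4 − (-1/6)·9 = 67/4.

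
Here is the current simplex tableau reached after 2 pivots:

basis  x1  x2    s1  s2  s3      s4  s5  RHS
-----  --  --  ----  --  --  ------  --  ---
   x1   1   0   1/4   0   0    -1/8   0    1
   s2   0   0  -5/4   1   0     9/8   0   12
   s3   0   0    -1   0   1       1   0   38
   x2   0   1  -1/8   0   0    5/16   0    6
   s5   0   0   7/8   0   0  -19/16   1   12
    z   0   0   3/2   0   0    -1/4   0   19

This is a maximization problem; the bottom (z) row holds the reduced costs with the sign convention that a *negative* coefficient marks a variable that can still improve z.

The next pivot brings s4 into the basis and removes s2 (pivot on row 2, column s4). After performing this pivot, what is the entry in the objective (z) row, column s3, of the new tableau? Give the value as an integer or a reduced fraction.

0

Pivot element is row 2, column s4: 9/8.
Normalize row 2: new (row 2, s3) = 0/(9/8) = 0.
z-row ← z-row − (-1/4)·(new row 2): 0 − (-1/4)·0 = 0.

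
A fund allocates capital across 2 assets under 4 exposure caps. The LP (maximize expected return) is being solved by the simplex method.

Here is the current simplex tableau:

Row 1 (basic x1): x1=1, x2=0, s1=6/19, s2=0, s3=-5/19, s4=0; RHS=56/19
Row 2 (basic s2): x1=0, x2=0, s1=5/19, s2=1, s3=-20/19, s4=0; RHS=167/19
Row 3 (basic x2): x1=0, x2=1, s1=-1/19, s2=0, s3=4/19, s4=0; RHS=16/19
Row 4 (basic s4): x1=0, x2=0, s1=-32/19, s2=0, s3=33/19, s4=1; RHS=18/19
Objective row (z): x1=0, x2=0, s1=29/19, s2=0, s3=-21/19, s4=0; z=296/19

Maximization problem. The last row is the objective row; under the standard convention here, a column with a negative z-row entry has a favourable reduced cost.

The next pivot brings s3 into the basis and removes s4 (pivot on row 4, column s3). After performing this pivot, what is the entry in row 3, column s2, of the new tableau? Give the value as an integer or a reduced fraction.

Pivot element is row 4, column s3: 33/19.
Normalize row 4: new (row 4, s2) = 0/(33/19) = 0.
row 3 ← row 3 − (4/19)·(new row 4): 0 − (4/19)·0 = 0.

0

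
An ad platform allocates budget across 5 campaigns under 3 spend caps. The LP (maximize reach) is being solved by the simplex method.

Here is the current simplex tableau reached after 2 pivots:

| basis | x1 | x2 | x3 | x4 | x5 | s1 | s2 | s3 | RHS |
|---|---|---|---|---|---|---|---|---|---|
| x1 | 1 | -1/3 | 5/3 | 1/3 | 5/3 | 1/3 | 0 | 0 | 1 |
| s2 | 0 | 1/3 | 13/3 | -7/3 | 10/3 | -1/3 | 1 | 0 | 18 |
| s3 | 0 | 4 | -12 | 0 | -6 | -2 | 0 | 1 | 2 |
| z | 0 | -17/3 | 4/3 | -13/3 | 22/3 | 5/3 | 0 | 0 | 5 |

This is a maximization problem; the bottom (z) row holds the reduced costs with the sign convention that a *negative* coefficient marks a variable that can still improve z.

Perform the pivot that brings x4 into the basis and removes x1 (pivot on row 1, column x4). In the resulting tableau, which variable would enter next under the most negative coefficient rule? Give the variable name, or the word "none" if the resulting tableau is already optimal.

x2

Pivot element 1/3. New z-row = old z-row − (-13/3)·(row 1/(1/3)).
Updated z-row coefficients: x1: 13, x2: -10, x3: 23, x4: 0, x5: 29, s1: 6, s2: 0, s3: 0.
The most negative is -10 in column x2, so x2 would enter next.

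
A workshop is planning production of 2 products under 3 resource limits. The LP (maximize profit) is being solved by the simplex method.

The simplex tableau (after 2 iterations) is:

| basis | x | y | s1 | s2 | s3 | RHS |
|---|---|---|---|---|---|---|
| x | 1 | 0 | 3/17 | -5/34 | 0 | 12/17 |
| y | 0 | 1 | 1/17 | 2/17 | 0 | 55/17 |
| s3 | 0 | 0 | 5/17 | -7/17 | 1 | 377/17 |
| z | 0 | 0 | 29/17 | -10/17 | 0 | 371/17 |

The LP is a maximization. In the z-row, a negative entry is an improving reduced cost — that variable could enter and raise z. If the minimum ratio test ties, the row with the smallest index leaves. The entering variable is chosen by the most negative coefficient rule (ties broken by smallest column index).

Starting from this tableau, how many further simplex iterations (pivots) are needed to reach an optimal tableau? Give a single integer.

1

pivot: s2 in, y out → z = 38
No improving column remains; optimal.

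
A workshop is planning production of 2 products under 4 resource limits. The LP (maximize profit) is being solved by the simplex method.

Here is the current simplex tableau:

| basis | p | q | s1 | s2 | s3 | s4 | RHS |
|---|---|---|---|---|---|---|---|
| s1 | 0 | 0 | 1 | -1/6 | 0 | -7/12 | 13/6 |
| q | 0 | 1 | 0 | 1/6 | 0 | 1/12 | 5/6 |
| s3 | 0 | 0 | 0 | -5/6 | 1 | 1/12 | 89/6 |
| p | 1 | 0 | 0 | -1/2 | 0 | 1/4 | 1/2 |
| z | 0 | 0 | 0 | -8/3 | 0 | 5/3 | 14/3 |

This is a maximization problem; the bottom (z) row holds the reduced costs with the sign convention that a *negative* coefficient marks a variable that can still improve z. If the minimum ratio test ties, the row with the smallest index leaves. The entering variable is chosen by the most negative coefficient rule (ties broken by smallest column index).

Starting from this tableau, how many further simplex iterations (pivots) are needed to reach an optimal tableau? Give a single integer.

pivot: s2 in, q out → z = 18
No improving column remains; optimal.

1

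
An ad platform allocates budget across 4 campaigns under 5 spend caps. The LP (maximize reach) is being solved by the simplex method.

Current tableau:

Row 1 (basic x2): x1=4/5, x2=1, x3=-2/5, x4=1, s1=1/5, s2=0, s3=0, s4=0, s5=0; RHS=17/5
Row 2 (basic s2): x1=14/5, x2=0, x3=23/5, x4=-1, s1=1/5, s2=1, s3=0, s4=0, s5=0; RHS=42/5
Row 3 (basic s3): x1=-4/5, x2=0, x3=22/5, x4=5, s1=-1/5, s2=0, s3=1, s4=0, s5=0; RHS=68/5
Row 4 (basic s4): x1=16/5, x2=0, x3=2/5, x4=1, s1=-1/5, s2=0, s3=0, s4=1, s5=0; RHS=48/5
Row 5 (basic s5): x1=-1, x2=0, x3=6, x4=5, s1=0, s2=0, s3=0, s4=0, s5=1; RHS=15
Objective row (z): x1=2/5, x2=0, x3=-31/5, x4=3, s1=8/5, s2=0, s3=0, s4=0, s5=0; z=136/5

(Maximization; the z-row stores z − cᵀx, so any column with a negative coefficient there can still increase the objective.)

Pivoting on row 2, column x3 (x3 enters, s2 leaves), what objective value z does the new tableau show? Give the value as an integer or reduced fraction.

Minimum ratio for x3: (42/5)/(23/5) = 42/23.
z changes by −(z-row coeff of x3)·ratio = −(-31/5)·(42/23) = 1302/115.
New z = 136/5 + (1302/115) = 886/23.

886/23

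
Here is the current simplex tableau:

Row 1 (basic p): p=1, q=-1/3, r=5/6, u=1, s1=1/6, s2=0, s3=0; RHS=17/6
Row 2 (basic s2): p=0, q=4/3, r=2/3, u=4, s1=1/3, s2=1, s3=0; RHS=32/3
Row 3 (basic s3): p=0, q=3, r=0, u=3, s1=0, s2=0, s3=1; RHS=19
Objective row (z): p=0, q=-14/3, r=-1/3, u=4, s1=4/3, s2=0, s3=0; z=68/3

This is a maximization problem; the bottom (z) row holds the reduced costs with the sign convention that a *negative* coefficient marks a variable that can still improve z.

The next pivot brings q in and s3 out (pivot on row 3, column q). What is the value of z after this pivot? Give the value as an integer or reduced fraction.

Minimum ratio for q: 19/3 = 19/3.
z changes by −(z-row coeff of q)·ratio = −(-14/3)·(19/3) = 266/9.
New z = 68/3 + (266/9) = 470/9.

470/9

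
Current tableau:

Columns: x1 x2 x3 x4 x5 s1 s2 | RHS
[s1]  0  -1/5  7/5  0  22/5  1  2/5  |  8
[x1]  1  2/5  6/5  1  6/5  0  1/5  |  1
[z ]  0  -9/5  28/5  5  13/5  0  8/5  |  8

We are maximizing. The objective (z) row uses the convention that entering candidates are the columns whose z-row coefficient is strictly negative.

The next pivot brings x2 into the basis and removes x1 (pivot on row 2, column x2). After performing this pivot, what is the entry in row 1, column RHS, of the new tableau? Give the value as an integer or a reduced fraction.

17/2

Pivot element is row 2, column x2: 2/5.
Normalize row 2: new (row 2, RHS) = 1/(2/5) = 5/2.
row 1 ← row 1 − (-1/5)·(new row 2): 8 − (-1/5)·(5/2) = 17/2.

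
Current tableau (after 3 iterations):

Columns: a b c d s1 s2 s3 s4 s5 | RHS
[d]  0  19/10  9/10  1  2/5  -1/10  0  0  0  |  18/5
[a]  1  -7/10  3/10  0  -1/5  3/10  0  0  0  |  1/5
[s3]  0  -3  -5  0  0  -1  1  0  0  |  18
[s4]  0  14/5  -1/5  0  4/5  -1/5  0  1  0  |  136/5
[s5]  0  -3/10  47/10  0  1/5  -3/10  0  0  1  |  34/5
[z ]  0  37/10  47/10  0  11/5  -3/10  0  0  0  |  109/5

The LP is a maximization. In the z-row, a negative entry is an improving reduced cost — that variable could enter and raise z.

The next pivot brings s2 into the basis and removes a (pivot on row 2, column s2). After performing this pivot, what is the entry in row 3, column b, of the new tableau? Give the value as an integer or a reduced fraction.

-16/3

Pivot element is row 2, column s2: 3/10.
Normalize row 2: new (row 2, b) = (-7/10)/(3/10) = -7/3.
row 3 ← row 3 − (-1)·(new row 2): -3 − (-1)·(-7/3) = -16/3.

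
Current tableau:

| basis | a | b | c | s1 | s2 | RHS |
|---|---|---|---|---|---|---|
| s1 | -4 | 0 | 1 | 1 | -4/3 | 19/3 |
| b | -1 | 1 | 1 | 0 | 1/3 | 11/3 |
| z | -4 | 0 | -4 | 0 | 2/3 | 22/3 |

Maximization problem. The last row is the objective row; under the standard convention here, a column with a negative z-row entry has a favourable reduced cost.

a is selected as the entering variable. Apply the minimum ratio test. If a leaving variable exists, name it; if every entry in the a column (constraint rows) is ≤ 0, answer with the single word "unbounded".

unbounded

a-column entries: row 1: -4, row 2: -1. All ≤ 0, so a can increase without bound; the LP is unbounded in this direction.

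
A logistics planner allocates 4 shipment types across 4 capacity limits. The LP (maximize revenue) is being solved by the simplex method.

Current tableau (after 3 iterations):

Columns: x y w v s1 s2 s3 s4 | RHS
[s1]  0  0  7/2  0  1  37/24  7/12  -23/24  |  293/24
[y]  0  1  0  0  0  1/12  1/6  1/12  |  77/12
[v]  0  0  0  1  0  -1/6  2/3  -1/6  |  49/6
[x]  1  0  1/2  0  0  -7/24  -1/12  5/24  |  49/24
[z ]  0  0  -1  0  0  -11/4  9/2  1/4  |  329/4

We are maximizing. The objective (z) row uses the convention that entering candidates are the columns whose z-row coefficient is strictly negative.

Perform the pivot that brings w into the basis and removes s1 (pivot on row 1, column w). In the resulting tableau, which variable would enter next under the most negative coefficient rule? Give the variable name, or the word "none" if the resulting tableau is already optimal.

Pivot element 7/2. New z-row = old z-row − (-1)·(row 1/(7/2)).
Updated z-row coefficients: x: 0, y: 0, w: 0, v: 0, s1: 2/7, s2: -97/42, s3: 14/3, s4: -1/42.
The most negative is -97/42 in column s2, so s2 would enter next.

s2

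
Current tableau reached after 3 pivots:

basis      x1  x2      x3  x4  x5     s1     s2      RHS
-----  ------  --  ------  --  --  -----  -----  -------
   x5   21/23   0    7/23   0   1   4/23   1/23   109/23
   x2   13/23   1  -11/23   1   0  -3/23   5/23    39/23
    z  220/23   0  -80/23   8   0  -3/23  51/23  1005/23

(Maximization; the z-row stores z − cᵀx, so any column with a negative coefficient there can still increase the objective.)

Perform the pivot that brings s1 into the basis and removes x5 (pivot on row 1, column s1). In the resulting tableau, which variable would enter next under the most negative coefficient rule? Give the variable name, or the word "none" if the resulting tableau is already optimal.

Pivot element 4/23. New z-row = old z-row − (-3/23)·(row 1/(4/23)).
Updated z-row coefficients: x1: 41/4, x2: 0, x3: -13/4, x4: 8, x5: 3/4, s1: 0, s2: 9/4.
The most negative is -13/4 in column x3, so x3 would enter next.

x3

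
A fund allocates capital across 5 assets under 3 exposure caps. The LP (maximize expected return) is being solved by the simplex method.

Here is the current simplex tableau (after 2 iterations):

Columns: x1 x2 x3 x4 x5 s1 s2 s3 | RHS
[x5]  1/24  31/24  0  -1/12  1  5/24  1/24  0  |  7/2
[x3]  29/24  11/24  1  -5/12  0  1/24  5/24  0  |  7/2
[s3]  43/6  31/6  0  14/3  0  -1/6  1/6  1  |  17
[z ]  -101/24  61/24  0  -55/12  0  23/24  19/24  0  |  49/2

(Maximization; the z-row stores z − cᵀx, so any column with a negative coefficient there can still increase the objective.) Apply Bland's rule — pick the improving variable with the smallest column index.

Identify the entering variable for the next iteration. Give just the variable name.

Objective-row coefficients: x1: -101/24, x2: 61/24, x3: 0, x4: -55/12, x5: 0, s1: 23/24, s2: 19/24, s3: 0.
Improving columns: x1, x4. Bland's rule picks the smallest column index → x1.

x1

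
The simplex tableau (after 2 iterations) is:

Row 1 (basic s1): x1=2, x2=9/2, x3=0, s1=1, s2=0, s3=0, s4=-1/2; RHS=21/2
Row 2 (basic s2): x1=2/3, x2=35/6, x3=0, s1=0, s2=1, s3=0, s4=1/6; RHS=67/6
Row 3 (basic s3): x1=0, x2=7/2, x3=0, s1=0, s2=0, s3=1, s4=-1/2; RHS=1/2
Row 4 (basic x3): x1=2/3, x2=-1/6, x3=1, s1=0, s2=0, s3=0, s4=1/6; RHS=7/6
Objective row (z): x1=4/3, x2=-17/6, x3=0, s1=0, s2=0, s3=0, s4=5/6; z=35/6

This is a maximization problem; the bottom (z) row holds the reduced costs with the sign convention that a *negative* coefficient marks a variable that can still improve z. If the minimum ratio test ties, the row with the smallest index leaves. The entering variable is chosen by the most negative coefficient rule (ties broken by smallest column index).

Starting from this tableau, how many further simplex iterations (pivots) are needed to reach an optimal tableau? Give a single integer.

1

pivot: x2 in, s3 out → z = 131/21
No improving column remains; optimal.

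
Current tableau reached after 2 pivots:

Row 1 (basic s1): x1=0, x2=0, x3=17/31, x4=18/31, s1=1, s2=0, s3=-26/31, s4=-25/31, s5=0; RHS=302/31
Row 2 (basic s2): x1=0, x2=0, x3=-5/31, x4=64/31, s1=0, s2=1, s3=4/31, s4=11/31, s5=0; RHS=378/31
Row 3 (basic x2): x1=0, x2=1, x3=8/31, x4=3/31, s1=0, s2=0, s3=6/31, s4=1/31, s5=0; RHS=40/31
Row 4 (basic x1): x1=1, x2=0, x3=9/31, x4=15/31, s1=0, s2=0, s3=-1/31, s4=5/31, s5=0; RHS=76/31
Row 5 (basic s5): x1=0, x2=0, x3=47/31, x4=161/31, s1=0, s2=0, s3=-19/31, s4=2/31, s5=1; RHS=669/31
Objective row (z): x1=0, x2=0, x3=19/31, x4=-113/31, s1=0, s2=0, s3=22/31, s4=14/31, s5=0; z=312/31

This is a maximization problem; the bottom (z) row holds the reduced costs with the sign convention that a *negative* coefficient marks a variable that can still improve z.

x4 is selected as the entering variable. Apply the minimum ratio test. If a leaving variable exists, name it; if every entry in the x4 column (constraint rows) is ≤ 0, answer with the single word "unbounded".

s5

Ratios: row 1 (s1): (302/31)/(18/31) = 151/9; row 2 (s2): (378/31)/(64/31) = 189/32; row 3 (x2): (40/31)/(3/31) = 40/3; row 4 (x1): (76/31)/(15/31) = 76/15; row 5 (s5): (669/31)/(161/31) = 669/161.
Minimum ratio is in the s5 row, so s5 leaves.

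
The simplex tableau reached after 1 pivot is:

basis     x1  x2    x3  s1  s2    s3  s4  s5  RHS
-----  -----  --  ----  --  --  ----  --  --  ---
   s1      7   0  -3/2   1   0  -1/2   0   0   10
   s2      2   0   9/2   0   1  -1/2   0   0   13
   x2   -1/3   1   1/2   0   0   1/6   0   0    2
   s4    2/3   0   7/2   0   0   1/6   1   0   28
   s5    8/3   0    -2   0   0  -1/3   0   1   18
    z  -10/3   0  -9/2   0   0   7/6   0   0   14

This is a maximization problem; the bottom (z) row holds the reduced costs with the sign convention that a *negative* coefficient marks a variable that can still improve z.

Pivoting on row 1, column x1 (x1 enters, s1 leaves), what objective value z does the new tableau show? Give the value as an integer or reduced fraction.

Minimum ratio for x1: 10/7 = 10/7.
z changes by −(z-row coeff of x1)·ratio = −(-10/3)·(10/7) = 100/21.
New z = 14 + (100/21) = 394/21.

394/21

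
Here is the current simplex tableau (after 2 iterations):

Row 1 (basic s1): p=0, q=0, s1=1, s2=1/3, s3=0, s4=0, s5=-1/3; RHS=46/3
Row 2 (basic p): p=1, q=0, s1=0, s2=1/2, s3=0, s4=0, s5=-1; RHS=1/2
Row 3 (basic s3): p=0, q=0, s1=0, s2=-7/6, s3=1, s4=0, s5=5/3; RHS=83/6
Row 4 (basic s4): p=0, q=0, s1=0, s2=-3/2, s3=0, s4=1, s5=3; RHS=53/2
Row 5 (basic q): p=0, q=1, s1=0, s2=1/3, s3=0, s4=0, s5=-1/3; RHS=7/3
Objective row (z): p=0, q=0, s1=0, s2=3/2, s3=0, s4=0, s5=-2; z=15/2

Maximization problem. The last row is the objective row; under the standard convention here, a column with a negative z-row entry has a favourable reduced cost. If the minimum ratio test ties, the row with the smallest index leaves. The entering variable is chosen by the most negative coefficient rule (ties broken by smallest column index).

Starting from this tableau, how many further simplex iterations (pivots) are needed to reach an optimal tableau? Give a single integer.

pivot: s5 in, s3 out → z = 241/10
No improving column remains; optimal.

1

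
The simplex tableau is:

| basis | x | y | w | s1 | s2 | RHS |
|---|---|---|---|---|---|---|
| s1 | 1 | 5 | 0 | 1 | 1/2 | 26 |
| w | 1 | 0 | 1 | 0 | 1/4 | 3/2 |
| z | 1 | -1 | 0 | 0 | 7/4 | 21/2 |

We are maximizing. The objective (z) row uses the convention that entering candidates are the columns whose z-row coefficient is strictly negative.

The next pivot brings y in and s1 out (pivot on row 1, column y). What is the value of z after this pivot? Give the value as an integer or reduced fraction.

157/10

Minimum ratio for y: 26/5 = 26/5.
z changes by −(z-row coeff of y)·ratio = −(-1)·(26/5) = 26/5.
New z = 21/2 + (26/5) = 157/10.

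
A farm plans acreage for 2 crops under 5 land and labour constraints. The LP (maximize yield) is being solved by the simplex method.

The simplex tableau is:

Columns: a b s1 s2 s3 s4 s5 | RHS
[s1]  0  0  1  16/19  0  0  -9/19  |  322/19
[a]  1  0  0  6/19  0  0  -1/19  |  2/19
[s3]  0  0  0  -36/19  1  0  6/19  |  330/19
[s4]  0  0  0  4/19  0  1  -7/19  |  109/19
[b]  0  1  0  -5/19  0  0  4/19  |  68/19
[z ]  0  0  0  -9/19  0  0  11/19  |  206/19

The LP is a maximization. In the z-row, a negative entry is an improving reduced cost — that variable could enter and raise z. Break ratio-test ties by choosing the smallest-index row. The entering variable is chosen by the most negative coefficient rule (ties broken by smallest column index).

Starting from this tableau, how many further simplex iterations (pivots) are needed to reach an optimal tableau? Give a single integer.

1

pivot: s2 in, a out → z = 11
No improving column remains; optimal.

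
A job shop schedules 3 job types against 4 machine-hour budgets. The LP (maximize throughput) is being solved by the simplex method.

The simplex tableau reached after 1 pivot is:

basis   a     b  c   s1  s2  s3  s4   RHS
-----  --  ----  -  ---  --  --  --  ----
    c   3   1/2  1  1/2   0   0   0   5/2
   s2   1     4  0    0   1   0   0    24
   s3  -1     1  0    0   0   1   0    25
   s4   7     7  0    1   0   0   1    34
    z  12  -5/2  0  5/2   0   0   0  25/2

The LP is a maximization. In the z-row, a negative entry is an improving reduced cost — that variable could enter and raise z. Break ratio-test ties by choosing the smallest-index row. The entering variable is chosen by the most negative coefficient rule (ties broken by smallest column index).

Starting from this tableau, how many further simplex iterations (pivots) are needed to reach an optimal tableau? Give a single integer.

1

pivot: b in, s4 out → z = 345/14
No improving column remains; optimal.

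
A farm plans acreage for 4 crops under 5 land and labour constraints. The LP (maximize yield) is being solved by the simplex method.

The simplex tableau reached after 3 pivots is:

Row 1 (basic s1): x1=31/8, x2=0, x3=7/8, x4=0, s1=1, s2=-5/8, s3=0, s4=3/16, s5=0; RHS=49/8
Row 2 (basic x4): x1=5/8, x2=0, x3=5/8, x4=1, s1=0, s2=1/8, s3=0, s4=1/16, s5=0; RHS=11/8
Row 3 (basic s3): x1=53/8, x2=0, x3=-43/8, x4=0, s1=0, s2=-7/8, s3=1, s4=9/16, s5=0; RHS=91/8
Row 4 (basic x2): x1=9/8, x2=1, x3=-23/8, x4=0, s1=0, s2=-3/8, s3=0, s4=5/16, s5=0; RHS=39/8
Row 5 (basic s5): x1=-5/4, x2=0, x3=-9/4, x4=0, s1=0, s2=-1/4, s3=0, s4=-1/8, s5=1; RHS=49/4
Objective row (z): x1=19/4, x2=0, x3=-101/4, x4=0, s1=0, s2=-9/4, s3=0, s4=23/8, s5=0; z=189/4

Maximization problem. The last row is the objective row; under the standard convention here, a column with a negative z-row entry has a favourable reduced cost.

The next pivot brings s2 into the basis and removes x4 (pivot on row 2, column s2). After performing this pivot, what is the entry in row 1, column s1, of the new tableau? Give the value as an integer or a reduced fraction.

Pivot element is row 2, column s2: 1/8.
Normalize row 2: new (row 2, s1) = 0/(1/8) = 0.
row 1 ← row 1 − (-5/8)·(new row 2): 1 − (-5/8)·0 = 1.

1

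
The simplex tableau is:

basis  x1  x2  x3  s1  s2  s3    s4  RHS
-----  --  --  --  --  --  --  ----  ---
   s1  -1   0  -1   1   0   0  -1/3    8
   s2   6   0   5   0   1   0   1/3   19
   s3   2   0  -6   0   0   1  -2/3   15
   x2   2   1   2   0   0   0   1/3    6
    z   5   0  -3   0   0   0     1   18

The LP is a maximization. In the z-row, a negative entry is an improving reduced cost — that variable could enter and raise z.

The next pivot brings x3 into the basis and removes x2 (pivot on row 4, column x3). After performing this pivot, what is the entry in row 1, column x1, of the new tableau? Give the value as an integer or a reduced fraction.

0

Pivot element is row 4, column x3: 2.
Normalize row 4: new (row 4, x1) = 2/2 = 1.
row 1 ← row 1 − (-1)·(new row 4): -1 − (-1)·1 = 0.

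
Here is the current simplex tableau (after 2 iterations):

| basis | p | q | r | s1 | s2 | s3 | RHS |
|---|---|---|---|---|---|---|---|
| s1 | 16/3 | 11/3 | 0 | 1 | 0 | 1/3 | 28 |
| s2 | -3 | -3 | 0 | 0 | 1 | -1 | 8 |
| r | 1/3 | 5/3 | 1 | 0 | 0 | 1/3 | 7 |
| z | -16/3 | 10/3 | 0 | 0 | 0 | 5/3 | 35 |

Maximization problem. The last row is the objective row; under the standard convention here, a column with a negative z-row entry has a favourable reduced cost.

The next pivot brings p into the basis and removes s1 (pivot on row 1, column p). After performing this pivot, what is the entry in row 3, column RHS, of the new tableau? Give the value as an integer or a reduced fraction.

21/4

Pivot element is row 1, column p: 16/3.
Normalize row 1: new (row 1, RHS) = 28/(16/3) = 21/4.
row 3 ← row 3 − (1/3)·(new row 1): 7 − (1/3)·(21/4) = 21/4.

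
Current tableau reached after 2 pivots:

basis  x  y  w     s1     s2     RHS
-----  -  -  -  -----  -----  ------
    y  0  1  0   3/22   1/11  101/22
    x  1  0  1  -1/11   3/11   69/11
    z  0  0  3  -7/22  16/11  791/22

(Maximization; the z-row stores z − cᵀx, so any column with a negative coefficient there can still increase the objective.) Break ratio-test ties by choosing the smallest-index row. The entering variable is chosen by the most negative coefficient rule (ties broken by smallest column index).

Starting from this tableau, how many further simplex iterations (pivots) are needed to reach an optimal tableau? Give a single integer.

pivot: s1 in, y out → z = 140/3
No improving column remains; optimal.

1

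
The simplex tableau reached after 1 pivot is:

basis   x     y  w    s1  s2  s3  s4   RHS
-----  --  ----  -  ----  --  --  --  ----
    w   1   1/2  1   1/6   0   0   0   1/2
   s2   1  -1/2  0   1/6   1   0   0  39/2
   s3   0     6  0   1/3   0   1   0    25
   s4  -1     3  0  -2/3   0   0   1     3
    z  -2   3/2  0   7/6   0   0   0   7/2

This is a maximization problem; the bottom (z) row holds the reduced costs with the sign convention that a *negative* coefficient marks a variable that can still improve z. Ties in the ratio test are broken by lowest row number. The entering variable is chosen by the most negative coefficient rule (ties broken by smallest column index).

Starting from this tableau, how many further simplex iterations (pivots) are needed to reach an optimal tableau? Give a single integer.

pivot: x in, w out → z = 9/2
No improving column remains; optimal.

1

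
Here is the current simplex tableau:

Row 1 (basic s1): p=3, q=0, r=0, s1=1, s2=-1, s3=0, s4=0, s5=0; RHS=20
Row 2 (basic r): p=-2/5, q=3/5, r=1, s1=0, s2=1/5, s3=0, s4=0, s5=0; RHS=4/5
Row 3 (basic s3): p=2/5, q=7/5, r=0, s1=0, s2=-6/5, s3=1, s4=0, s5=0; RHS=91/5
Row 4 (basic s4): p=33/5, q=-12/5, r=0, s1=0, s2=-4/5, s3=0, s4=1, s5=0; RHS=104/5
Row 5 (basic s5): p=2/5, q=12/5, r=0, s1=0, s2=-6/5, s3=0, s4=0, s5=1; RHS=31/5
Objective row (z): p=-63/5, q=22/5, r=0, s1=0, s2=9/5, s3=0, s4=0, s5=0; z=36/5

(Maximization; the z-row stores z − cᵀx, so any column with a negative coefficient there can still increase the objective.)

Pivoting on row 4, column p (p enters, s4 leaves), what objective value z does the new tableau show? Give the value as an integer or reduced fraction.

Minimum ratio for p: (104/5)/(33/5) = 104/33.
z changes by −(z-row coeff of p)·ratio = −(-63/5)·(104/33) = 2184/55.
New z = 36/5 + (2184/55) = 516/11.

516/11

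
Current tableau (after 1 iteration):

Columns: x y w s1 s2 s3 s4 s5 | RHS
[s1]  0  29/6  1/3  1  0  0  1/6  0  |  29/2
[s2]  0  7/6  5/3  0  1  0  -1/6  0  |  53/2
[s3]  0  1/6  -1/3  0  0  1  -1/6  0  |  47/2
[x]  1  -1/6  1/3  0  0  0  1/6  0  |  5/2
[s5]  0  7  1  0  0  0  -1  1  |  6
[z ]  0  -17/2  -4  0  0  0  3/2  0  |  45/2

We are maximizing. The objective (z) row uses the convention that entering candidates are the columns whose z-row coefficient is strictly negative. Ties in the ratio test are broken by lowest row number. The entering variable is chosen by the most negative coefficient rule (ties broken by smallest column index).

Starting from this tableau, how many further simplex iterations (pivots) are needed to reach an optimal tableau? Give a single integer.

pivot: y in, s5 out → z = 417/14
pivot: w in, y out → z = 93/2
pivot: s4 in, x out → z = 49
No improving column remains; optimal.

3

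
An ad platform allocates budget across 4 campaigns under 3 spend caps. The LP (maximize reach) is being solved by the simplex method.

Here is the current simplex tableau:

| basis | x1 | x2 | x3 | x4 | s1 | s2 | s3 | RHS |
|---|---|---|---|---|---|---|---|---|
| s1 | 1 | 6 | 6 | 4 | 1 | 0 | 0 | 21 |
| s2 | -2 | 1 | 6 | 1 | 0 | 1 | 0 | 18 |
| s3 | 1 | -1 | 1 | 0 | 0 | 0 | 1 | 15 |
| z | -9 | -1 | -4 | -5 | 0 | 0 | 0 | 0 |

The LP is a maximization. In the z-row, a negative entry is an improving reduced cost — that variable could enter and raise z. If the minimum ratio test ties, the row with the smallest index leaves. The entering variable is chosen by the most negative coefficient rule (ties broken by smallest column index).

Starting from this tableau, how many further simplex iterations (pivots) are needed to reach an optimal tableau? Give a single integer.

pivot: x1 in, s3 out → z = 135
pivot: x2 in, s1 out → z = 1005/7
No improving column remains; optimal.

2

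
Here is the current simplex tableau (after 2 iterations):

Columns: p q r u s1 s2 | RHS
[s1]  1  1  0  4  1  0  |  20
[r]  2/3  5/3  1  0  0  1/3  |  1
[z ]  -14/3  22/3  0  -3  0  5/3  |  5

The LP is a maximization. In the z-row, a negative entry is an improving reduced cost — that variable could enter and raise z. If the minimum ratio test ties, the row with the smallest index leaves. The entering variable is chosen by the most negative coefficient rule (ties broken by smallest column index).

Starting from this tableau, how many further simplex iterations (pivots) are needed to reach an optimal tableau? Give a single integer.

2

pivot: p in, r out → z = 12
pivot: u in, s1 out → z = 207/8
No improving column remains; optimal.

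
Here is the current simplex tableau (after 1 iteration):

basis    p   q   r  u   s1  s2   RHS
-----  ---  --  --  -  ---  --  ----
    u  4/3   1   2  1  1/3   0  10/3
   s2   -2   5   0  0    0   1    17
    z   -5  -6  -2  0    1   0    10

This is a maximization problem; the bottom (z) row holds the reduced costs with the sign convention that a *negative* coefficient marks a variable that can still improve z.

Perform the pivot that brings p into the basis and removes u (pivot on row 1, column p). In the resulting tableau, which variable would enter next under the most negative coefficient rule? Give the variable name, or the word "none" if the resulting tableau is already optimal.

Pivot element 4/3. New z-row = old z-row − (-5)·(row 1/(4/3)).
Updated z-row coefficients: p: 0, q: -9/4, r: 11/2, u: 15/4, s1: 9/4, s2: 0.
The most negative is -9/4 in column q, so q would enter next.

q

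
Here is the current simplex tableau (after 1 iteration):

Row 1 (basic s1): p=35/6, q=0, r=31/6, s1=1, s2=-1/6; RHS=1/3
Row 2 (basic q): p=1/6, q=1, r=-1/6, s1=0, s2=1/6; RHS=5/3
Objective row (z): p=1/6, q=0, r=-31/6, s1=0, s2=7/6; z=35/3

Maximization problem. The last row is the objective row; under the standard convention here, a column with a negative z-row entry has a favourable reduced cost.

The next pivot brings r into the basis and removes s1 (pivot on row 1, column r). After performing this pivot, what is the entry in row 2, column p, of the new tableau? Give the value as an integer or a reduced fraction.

11/31

Pivot element is row 1, column r: 31/6.
Normalize row 1: new (row 1, p) = (35/6)/(31/6) = 35/31.
row 2 ← row 2 − (-1/6)·(new row 1): 1/6 − (-1/6)·(35/31) = 11/31.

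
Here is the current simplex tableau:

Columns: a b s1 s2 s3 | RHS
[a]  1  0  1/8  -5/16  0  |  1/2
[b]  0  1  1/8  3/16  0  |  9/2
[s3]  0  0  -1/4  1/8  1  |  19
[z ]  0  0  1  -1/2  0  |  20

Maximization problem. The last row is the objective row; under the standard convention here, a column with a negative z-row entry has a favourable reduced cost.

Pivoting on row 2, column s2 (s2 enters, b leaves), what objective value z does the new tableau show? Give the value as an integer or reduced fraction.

32

Minimum ratio for s2: (9/2)/(3/16) = 24.
z changes by −(z-row coeff of s2)·ratio = −(-1/2)·24 = 12.
New z = 20 + 12 = 32.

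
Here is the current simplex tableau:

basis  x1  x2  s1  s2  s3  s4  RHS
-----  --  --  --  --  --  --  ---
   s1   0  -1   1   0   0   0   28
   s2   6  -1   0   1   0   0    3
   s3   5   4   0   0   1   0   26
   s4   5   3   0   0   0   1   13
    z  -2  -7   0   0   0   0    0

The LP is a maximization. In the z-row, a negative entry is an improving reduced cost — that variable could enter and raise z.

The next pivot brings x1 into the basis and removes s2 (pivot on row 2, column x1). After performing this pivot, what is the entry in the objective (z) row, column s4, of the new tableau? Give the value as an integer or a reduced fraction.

0

Pivot element is row 2, column x1: 6.
Normalize row 2: new (row 2, s4) = 0/6 = 0.
z-row ← z-row − (-2)·(new row 2): 0 − (-2)·0 = 0.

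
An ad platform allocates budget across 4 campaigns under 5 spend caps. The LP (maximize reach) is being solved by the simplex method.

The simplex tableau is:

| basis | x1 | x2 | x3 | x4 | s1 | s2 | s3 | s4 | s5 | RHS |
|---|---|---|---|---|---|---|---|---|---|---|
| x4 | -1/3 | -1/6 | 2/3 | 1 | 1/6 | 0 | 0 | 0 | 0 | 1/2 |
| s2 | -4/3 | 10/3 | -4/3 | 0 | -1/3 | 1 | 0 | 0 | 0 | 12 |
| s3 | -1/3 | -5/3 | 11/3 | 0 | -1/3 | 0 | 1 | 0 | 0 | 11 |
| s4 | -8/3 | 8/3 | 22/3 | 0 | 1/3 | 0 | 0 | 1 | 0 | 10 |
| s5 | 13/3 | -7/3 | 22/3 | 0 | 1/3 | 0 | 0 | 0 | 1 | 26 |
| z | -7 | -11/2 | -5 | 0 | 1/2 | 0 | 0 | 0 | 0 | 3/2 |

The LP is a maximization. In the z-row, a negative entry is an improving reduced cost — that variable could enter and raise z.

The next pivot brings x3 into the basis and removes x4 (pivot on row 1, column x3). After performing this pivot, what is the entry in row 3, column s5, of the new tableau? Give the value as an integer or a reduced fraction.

0

Pivot element is row 1, column x3: 2/3.
Normalize row 1: new (row 1, s5) = 0/(2/3) = 0.
row 3 ← row 3 − (11/3)·(new row 1): 0 − (11/3)·0 = 0.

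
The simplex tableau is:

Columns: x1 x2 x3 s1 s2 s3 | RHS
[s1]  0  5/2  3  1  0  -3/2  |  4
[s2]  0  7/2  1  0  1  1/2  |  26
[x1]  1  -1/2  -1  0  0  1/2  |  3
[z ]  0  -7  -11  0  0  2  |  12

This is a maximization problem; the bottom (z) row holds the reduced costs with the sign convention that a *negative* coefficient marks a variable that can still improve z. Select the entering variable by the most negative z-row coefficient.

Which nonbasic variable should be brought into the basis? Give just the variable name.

x3

Objective-row coefficients: x1: 0, x2: -7, x3: -11, s1: 0, s2: 0, s3: 2.
The most negative is -11 in column x3, so x3 enters.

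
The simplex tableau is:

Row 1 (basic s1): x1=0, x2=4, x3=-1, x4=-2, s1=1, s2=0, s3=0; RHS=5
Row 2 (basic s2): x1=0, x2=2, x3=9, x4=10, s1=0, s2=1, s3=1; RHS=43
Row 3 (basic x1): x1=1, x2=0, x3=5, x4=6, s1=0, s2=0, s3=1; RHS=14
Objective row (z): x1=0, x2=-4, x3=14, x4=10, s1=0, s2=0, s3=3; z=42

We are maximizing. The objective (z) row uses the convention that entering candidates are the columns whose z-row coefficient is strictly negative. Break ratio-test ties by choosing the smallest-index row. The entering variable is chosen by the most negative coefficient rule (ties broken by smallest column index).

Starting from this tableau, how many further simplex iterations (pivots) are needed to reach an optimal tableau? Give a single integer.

1

pivot: x2 in, s1 out → z = 47
No improving column remains; optimal.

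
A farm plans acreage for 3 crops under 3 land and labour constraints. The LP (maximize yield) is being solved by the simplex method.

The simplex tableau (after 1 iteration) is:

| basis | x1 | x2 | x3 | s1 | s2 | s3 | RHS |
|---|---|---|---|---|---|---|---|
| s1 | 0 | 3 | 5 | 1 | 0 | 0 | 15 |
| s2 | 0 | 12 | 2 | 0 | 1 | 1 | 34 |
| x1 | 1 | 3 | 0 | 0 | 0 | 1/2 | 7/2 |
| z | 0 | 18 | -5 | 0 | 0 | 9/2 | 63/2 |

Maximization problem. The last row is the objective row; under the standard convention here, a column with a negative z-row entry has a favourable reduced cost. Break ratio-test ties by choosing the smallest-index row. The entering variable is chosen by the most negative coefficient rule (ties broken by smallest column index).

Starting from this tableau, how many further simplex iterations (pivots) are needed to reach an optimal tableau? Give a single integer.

pivot: x3 in, s1 out → z = 93/2
No improving column remains; optimal.

1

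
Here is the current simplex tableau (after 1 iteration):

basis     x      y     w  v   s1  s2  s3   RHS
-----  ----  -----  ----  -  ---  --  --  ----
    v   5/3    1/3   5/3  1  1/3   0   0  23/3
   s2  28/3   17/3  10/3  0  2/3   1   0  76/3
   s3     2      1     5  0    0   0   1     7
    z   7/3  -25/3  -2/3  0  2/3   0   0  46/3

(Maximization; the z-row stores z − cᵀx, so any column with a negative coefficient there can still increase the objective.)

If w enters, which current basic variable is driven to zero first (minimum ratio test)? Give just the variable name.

s3

Ratios: row 1 (v): (23/3)/(5/3) = 23/5; row 2 (s2): (76/3)/(10/3) = 38/5; row 3 (s3): 7/5 = 7/5.
Minimum ratio 7/5 is in the s3 row, so s3 leaves.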